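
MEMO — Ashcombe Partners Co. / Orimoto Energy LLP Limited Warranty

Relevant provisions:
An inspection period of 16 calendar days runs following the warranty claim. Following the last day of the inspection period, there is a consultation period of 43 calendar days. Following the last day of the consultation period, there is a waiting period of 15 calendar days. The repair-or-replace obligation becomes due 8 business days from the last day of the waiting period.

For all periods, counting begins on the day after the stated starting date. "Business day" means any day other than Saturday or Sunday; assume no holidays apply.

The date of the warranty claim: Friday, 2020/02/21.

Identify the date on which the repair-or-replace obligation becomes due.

2020/05/15

The last day of the inspection period: 16 calendar days after 2020/02/21 is 2020/03/08.
The last day of the consultation period: 43 calendar days after 2020/03/08 is 2020/04/20.
The last day of the waiting period: 15 calendar days after 2020/04/20 is 2020/05/05.
The date on which the repair-or-replace obligation becomes due: 8 business days after Tuesday, 2020/05/05, skipping weekends — May 6, May 7, May 8, May 11, May 12, May 13, May 14, May 15 — lands on Friday, 2020/05/15.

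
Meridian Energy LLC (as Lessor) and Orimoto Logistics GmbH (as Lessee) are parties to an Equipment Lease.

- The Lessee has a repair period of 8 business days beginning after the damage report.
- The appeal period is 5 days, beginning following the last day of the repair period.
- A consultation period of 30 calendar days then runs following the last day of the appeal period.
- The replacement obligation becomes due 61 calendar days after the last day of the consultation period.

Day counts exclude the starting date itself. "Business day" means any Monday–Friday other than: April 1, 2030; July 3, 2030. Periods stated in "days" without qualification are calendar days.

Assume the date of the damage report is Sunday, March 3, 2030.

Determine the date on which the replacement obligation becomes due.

June 17, 2030

The last day of the repair period: 8 business days after Sunday, March 3, 2030, skipping weekends — Mar 4, Mar 5, Mar 6, Mar 7, Mar 8, Mar 11, Mar 12, Mar 13 — lands on Wednesday, March 13, 2030.
Adding 5 calendar days to March 13, 2030 gives March 18, 2030, which is the last day of the appeal period.
The last day of the consultation period: 30 calendar days after March 18, 2030 is April 17, 2030.
The date on which the replacement obligation becomes due: 61 calendar days after April 17, 2030 is June 17, 2030.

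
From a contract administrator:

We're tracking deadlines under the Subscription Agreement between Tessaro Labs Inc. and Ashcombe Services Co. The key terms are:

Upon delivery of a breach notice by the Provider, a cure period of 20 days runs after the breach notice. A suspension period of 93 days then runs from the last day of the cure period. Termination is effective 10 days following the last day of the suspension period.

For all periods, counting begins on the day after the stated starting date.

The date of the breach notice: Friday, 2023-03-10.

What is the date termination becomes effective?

The last day of the cure period: 2023-03-10 + 20 days = 2023-03-30.
The last day of the suspension period: 2023-03-30 + 93 days = 2023-07-01.
Adding 10 calendar days to 2023-07-01 gives 2023-07-11, which is the date termination becomes effective.

2023-07-11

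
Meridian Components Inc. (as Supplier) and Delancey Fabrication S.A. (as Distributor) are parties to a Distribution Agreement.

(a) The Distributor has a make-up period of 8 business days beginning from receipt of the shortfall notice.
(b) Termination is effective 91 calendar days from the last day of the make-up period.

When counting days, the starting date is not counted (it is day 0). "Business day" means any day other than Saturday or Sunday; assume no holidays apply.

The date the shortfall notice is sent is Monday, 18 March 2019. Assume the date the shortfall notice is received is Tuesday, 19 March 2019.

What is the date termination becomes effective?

The last day of the make-up period: counting 8 business days from Tuesday, 19 March 2019 (Mar 20, Mar 21, Mar 22, Mar 25, Mar 26, Mar 27, Mar 28, Mar 29, skipping weekends) reaches Friday, 29 March 2019.
The date termination becomes effective: 91 calendar days after 29 March 2019 is 28 June 2019.

28 June 2019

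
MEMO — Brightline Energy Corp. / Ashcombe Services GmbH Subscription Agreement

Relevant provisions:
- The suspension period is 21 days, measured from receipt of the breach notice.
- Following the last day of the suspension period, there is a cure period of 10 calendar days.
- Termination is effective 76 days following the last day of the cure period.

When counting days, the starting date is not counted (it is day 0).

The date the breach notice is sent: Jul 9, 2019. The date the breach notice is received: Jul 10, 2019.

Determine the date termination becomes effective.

Oct 25, 2019

The last day of the suspension period: Jul 10, 2019 + 21 days = Jul 31, 2019.
Adding 10 calendar days to Jul 31, 2019 gives Aug 10, 2019, which is the last day of the cure period.
Adding 76 calendar days to Aug 10, 2019 gives Oct 25, 2019, which is the date termination becomes effective.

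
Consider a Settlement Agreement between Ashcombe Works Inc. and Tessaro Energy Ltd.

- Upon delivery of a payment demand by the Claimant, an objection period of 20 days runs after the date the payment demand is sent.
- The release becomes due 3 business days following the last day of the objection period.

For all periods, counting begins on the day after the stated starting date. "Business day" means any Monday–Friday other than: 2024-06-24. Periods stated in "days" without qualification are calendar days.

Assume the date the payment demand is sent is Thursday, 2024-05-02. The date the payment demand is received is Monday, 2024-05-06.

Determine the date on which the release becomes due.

2024-05-27

The last day of the objection period: 2024-05-02 + 20 days = 2024-05-22.
From Wednesday, 2024-05-22, 3 business days (May 23, May 24, May 27, skipping weekends) brings us to Monday, 2024-05-27, which is the date on which the release becomes due.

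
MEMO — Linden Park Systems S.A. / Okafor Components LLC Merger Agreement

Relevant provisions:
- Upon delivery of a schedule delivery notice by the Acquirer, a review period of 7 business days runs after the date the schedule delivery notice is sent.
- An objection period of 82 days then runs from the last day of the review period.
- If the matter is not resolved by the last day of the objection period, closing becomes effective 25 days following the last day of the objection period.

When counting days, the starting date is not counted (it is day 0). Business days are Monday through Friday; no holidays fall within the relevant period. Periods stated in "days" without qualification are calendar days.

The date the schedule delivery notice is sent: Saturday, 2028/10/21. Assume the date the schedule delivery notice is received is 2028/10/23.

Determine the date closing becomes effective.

2029/02/15

From Saturday, 2028/10/21, 7 business days (Oct 23, Oct 24, Oct 25, Oct 26, Oct 27, Oct 30, Oct 31, skipping weekends) brings us to Tuesday, 2028/10/31, which is the last day of the review period.
The last day of the objection period: 82 calendar days after 2028/10/31 is 2029/01/21.
The date closing becomes effective: 2029/01/21 + 25 days = 2029/02/15.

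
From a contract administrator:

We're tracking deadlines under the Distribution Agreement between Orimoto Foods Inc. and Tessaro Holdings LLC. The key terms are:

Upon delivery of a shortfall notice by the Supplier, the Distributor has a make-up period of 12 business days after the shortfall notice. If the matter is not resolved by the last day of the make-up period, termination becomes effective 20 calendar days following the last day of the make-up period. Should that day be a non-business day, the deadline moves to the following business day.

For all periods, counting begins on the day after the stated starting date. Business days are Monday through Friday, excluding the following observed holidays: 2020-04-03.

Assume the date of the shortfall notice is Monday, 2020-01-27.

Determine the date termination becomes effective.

2020-03-03

From Monday, 2020-01-27, 12 business days (Jan 28, Jan 29, Jan 30, Jan 31, …, Feb 10, Feb 11, Feb 12, skipping weekends) brings us to Wednesday, 2020-02-12, which is the last day of the make-up period.
The date termination becomes effective: 20 calendar days after 2020-02-12 is 2020-03-03. 2020-03-03 is a Tuesday and is not a listed holiday, so no roll-forward applies.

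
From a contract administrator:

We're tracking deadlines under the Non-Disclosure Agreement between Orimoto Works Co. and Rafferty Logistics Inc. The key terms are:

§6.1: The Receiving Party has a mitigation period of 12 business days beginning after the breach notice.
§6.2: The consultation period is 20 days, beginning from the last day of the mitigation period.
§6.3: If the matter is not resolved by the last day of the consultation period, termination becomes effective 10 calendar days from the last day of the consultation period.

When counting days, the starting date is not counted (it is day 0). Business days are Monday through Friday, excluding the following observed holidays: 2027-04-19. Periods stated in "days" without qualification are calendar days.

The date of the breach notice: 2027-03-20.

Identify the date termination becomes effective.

2027-05-06

The last day of the mitigation period: 12 business days after Saturday, 2027-03-20, skipping weekends — Mar 22, Mar 23, Mar 24, Mar 25, …, Apr 2, Apr 5, Apr 6 — lands on Tuesday, 2027-04-06.
The last day of the consultation period: 2027-04-06 + 20 days = 2027-04-26.
The date termination becomes effective: 2027-04-26 + 10 days = 2027-05-06.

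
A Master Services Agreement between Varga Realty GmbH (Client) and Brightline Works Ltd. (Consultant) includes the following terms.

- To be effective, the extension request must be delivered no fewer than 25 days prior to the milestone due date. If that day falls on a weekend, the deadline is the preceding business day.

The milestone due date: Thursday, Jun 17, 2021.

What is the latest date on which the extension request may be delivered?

May 21, 2021

Jun 17, 2021 minus 25 days is May 23, 2021. That is a Sunday, so the deadline moves back to Friday, May 21, 2021.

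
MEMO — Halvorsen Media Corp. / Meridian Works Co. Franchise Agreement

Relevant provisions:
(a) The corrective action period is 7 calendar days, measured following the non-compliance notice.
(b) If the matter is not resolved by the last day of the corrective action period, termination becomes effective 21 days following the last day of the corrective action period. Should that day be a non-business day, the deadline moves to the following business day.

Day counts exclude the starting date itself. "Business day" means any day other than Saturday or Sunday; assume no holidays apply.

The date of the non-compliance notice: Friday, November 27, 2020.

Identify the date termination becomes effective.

The last day of the corrective action period: November 27, 2020 + 7 days = December 4, 2020.
Adding 21 calendar days to December 4, 2020 gives December 25, 2020, which is the date termination becomes effective. December 25, 2020 is a Friday, so no roll-forward applies.

December 25, 2020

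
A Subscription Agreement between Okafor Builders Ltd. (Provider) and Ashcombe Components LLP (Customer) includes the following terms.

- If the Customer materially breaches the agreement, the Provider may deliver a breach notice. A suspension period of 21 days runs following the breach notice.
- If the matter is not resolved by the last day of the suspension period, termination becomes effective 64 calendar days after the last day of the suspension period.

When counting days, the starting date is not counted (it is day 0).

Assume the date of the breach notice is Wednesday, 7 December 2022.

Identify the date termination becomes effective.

The last day of the suspension period: 7 December 2022 + 21 days = 28 December 2022.
Adding 64 calendar days to 28 December 2022 gives 2 March 2023, which is the date termination becomes effective.

2 March 2023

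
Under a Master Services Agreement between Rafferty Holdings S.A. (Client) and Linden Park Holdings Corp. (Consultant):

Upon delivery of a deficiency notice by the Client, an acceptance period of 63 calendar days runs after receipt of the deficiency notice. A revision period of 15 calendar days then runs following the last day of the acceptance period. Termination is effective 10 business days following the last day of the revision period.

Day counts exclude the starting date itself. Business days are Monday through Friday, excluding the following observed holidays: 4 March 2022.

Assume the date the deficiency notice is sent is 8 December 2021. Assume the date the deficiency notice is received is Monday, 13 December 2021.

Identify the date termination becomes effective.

16 March 2022

The last day of the acceptance period: 13 December 2021 + 63 days = 14 February 2022.
The last day of the revision period: 15 calendar days after 14 February 2022 is 1 March 2022.
From Tuesday, 1 March 2022, 10 business days (Mar 2, Mar 3, Mar 7, Mar 8, Mar 9, Mar 10, Mar 11, Mar 14, Mar 15, Mar 16, skipping weekends and the listed holiday on Mar 4) brings us to Wednesday, 16 March 2022, which is the date termination becomes effective.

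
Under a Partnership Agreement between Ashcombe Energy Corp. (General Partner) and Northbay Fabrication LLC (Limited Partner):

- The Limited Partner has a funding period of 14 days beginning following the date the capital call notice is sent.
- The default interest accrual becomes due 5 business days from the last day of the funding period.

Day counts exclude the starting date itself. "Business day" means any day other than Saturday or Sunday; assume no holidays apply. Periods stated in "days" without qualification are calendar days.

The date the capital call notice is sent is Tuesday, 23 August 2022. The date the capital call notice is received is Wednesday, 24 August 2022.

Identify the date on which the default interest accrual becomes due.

13 September 2022

The last day of the funding period: 23 August 2022 + 14 days = 6 September 2022.
The date on which the default interest accrual becomes due: counting 5 business days from Tuesday, 6 September 2022 (Sep 7, Sep 8, Sep 9, Sep 12, Sep 13, skipping weekends) reaches Tuesday, 13 September 2022.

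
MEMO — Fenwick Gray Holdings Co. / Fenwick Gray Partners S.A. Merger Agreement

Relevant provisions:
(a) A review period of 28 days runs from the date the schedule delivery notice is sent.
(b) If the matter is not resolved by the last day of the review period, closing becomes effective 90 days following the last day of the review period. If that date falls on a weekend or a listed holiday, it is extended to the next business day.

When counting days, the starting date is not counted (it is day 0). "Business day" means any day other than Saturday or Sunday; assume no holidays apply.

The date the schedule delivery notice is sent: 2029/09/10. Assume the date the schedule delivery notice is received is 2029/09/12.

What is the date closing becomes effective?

2030/01/07

The last day of the review period: 2029/09/10 + 28 days = 2029/10/08.
The date closing becomes effective: 90 calendar days after 2029/10/08 is 2030/01/06. That falls on a Sunday, so it rolls to the next business day, Monday, 2030/01/07.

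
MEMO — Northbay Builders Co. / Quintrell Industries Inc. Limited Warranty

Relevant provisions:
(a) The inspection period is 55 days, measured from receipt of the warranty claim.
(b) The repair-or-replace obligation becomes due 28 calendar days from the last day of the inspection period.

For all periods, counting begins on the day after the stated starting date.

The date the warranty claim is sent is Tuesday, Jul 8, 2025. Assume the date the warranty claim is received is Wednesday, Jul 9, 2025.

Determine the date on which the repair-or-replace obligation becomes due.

The last day of the inspection period: 55 calendar days after Jul 9, 2025 is Sep 2, 2025.
Adding 28 calendar days to Sep 2, 2025 gives Sep 30, 2025, which is the date on which the repair-or-replace obligation becomes due.

Sep 30, 2025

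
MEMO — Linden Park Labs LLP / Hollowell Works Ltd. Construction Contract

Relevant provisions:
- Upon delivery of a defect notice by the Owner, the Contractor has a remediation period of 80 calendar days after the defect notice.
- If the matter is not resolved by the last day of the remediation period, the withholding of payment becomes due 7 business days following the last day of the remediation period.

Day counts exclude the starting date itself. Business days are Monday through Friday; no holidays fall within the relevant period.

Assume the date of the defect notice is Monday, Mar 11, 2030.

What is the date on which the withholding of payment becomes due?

Jun 10, 2030

The last day of the remediation period: Mar 11, 2030 + 80 days = May 30, 2030.
The date on which the withholding of payment becomes due: 7 business days after Thursday, May 30, 2030, skipping weekends — May 31, Jun 3, Jun 4, Jun 5, Jun 6, Jun 7, Jun 10 — lands on Monday, Jun 10, 2030.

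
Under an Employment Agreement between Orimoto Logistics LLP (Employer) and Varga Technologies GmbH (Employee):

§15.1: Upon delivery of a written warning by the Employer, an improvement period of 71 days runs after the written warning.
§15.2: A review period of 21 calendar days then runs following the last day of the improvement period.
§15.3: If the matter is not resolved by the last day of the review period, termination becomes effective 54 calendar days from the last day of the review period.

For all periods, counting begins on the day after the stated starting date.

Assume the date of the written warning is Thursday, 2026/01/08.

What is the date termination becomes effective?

2026/06/03

Adding 71 calendar days to 2026/01/08 gives 2026/03/20, which is the last day of the improvement period.
Adding 21 calendar days to 2026/03/20 gives 2026/04/10, which is the last day of the review period.
The date termination becomes effective: 2026/04/10 + 54 days = 2026/06/03.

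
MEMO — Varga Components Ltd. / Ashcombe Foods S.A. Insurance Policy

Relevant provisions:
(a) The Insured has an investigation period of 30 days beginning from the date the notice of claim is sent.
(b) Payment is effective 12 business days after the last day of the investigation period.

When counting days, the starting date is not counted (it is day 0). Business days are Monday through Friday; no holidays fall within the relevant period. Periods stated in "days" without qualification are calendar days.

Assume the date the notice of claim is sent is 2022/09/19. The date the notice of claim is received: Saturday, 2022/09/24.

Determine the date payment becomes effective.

The last day of the investigation period: 30 calendar days after 2022/09/19 is 2022/10/19.
From Wednesday, 2022/10/19, 12 business days (Oct 20, Oct 21, Oct 24, Oct 25, …, Nov 2, Nov 3, Nov 4, skipping weekends) brings us to Friday, 2022/11/04, which is the date payment becomes effective.

2022/11/04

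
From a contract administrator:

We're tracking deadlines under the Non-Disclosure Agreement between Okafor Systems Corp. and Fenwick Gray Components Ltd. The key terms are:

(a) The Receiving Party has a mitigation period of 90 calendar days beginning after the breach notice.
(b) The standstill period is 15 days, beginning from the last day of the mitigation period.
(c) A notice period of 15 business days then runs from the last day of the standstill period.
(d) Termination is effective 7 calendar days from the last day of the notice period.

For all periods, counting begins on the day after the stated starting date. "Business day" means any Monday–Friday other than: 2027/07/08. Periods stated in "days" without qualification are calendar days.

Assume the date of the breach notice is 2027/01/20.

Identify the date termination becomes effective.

The last day of the mitigation period: 90 calendar days after 2027/01/20 is 2027/04/20.
Adding 15 calendar days to 2027/04/20 gives 2027/05/05, which is the last day of the standstill period.
The last day of the notice period: 15 business days after Wednesday, 2027/05/05, skipping weekends — May 6, May 7, May 10, May 11, …, May 24, May 25, May 26 — lands on Wednesday, 2027/05/26.
The date termination becomes effective: 7 calendar days after 2027/05/26 is 2027/06/02.

2027/06/02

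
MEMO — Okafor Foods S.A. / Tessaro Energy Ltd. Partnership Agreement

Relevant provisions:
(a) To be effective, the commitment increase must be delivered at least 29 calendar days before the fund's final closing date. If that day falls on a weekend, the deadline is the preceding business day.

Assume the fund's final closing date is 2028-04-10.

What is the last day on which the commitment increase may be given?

2028-03-10

2028-04-10 minus 29 days is 2028-03-12. That is a Sunday, so the deadline moves back to Friday, 2028-03-10.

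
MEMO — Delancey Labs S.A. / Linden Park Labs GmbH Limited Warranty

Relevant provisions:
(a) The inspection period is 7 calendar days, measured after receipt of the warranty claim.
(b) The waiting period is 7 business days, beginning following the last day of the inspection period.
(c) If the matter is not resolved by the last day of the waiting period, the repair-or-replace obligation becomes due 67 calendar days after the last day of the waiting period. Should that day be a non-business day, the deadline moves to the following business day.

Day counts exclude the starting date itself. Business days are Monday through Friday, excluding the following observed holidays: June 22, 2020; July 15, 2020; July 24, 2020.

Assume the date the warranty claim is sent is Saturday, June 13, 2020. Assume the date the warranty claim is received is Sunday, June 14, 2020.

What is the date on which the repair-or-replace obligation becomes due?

The last day of the inspection period: 7 calendar days after June 14, 2020 is June 21, 2020.
From Sunday, June 21, 2020, 7 business days (Jun 23, Jun 24, Jun 25, Jun 26, Jun 29, Jun 30, Jul 1, skipping weekends and the listed holiday on Jun 22) brings us to Wednesday, July 1, 2020, which is the last day of the waiting period.
The date on which the repair-or-replace obligation becomes due: 67 calendar days after July 1, 2020 is September 6, 2020. That falls on a Sunday, so it rolls to the next business day, Monday, September 7, 2020.

September 7, 2020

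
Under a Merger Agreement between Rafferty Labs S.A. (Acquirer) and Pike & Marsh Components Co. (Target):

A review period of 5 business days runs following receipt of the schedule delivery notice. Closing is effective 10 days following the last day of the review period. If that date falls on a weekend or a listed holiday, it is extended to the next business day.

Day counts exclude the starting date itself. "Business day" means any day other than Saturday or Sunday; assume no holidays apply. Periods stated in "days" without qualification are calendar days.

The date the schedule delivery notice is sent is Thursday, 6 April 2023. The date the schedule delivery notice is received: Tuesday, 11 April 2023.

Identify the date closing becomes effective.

28 April 2023

The last day of the review period: 5 business days after Tuesday, 11 April 2023, skipping weekends — Apr 12, Apr 13, Apr 14, Apr 17, Apr 18 — lands on Tuesday, 18 April 2023.
The date closing becomes effective: 18 April 2023 + 10 days = 28 April 2023. 28 April 2023 is a Friday, so no roll-forward applies.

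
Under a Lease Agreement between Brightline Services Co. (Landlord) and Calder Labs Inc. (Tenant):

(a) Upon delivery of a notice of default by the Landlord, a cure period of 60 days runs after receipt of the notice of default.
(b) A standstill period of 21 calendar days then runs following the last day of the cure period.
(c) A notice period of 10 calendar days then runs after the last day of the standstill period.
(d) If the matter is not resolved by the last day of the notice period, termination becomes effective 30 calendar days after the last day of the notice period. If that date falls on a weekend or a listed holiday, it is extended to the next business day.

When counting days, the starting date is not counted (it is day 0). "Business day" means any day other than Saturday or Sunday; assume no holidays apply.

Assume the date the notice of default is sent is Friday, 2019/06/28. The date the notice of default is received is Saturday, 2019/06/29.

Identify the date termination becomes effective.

2019/10/28

The last day of the cure period: 60 calendar days after 2019/06/29 is 2019/08/28.
The last day of the standstill period: 2019/08/28 + 21 days = 2019/09/18.
The last day of the notice period: 10 calendar days after 2019/09/18 is 2019/09/28.
Adding 30 calendar days to 2019/09/28 gives 2019/10/28, which is the date termination becomes effective. 2019/10/28 is a Monday, so no roll-forward applies.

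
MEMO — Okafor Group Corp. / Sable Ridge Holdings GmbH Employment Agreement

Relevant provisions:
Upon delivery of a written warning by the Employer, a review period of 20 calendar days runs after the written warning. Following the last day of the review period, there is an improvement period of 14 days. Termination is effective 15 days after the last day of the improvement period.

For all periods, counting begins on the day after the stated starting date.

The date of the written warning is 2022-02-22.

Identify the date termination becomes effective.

2022-04-12

The last day of the review period: 2022-02-22 + 20 days = 2022-03-14.
Adding 14 calendar days to 2022-03-14 gives 2022-03-28, which is the last day of the improvement period.
The date termination becomes effective: 2022-03-28 + 15 days = 2022-04-12.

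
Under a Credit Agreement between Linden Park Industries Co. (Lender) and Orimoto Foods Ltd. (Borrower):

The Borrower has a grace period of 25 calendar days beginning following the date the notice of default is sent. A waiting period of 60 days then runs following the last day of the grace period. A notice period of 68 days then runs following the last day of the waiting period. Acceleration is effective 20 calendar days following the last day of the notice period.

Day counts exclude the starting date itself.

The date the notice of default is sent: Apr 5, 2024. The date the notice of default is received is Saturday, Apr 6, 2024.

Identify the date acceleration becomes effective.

Sep 25, 2024

Adding 25 calendar days to Apr 5, 2024 gives Apr 30, 2024, which is the last day of the grace period.
Adding 60 calendar days to Apr 30, 2024 gives Jun 29, 2024, which is the last day of the waiting period.
The last day of the notice period: Jun 29, 2024 + 68 days = Sep 5, 2024.
Adding 20 calendar days to Sep 5, 2024 gives Sep 25, 2024, which is the date acceleration becomes effective.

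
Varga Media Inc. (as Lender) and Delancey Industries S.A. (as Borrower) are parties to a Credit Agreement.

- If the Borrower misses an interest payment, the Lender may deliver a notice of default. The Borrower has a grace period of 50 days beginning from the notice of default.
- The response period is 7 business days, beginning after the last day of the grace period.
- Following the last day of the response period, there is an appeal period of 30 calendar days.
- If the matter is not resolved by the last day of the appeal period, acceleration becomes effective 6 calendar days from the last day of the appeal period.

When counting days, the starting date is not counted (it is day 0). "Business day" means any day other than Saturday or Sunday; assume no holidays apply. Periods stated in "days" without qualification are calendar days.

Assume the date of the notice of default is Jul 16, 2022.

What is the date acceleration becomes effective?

Oct 19, 2022

The last day of the grace period: Jul 16, 2022 + 50 days = Sep 4, 2022.
From Sunday, Sep 4, 2022, 7 business days (Sep 5, Sep 6, Sep 7, Sep 8, Sep 9, Sep 12, Sep 13, skipping weekends) brings us to Tuesday, Sep 13, 2022, which is the last day of the response period.
The last day of the appeal period: 30 calendar days after Sep 13, 2022 is Oct 13, 2022.
The date acceleration becomes effective: Oct 13, 2022 + 6 days = Oct 19, 2022.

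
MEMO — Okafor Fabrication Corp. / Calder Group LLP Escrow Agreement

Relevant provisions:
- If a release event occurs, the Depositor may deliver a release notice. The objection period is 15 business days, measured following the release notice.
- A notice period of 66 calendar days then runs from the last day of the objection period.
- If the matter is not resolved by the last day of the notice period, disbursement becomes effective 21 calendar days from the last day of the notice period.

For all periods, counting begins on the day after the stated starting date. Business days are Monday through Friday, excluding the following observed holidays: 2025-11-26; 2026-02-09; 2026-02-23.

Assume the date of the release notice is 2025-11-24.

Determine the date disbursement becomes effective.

2026-03-13

From Monday, 2025-11-24, 15 business days (Nov 25, Nov 27, Nov 28, Dec 1, …, Dec 12, Dec 15, Dec 16, skipping weekends and the listed holiday on Nov 26) brings us to Tuesday, 2025-12-16, which is the last day of the objection period.
The last day of the notice period: 2025-12-16 + 66 days = 2026-02-20.
The date disbursement becomes effective: 2026-02-20 + 21 days = 2026-03-13.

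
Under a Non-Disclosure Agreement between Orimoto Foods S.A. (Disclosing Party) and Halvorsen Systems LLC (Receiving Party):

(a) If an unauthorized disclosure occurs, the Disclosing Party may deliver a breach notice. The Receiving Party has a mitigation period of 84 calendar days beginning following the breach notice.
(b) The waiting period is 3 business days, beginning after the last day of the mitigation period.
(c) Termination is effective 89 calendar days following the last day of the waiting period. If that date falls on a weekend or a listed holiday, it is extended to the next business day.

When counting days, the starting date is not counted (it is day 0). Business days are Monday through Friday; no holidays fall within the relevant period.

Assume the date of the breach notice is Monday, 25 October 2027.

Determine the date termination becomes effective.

18 April 2028

The last day of the mitigation period: 25 October 2027 + 84 days = 17 January 2028.
From Monday, 17 January 2028, 3 business days (Jan 18, Jan 19, Jan 20, skipping weekends) brings us to Thursday, 20 January 2028, which is the last day of the waiting period.
Adding 89 calendar days to 20 January 2028 gives 18 April 2028, which is the date termination becomes effective. 18 April 2028 is a Tuesday, so no roll-forward applies.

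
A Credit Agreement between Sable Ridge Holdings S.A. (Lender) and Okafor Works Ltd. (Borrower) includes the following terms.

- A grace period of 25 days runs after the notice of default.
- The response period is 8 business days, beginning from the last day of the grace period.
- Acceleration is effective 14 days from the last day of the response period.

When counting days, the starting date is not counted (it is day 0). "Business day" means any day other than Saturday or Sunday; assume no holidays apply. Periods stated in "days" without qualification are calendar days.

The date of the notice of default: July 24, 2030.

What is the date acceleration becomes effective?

September 11, 2030

The last day of the grace period: July 24, 2030 + 25 days = August 18, 2030.
The last day of the response period: counting 8 business days from Sunday, August 18, 2030 (Aug 19, Aug 20, Aug 21, Aug 22, Aug 23, Aug 26, Aug 27, Aug 28, skipping weekends) reaches Wednesday, August 28, 2030.
Adding 14 calendar days to August 28, 2030 gives September 11, 2030, which is the date acceleration becomes effective.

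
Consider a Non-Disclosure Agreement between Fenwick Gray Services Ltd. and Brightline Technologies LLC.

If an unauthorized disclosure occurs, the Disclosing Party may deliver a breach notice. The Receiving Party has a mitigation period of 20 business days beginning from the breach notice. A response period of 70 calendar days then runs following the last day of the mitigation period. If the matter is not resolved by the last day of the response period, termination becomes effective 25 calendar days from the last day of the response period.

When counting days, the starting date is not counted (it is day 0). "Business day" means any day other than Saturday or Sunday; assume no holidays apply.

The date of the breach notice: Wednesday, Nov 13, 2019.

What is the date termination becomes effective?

The last day of the mitigation period: counting 20 business days from Wednesday, Nov 13, 2019 (Nov 14, Nov 15, Nov 18, Nov 19, …, Dec 9, Dec 10, Dec 11, skipping weekends) reaches Wednesday, Dec 11, 2019.
Adding 70 calendar days to Dec 11, 2019 gives Feb 19, 2020, which is the last day of the response period.
Adding 25 calendar days to Feb 19, 2020 gives Mar 15, 2020, which is the date termination becomes effective.

Mar 15, 2020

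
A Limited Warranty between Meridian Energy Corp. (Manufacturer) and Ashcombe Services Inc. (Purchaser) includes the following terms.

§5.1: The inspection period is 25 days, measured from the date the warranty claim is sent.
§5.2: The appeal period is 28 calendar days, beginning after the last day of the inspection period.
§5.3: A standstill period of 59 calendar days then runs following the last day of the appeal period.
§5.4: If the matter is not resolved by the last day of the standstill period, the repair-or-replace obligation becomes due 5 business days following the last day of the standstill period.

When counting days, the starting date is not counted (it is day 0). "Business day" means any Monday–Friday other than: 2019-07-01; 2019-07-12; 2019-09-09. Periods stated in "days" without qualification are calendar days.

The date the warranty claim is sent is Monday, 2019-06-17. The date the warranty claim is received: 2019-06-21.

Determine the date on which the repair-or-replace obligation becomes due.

2019-10-14

The last day of the inspection period: 25 calendar days after 2019-06-17 is 2019-07-12.
The last day of the appeal period: 28 calendar days after 2019-07-12 is 2019-08-09.
Adding 59 calendar days to 2019-08-09 gives 2019-10-07, which is the last day of the standstill period.
The date on which the repair-or-replace obligation becomes due: counting 5 business days from Monday, 2019-10-07 (Oct 8, Oct 9, Oct 10, Oct 11, Oct 14, skipping weekends) reaches Monday, 2019-10-14.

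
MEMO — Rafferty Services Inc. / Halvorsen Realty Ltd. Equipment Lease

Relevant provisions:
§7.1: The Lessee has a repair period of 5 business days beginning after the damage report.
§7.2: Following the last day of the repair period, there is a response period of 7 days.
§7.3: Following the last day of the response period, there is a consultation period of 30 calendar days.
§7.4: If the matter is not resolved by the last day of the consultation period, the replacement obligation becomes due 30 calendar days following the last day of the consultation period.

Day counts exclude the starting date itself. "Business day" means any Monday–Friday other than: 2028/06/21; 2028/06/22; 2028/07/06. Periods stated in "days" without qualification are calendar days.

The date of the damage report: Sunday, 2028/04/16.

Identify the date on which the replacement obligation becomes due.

The last day of the repair period: counting 5 business days from Sunday, 2028/04/16 (Apr 17, Apr 18, Apr 19, Apr 20, Apr 21, skipping weekends) reaches Friday, 2028/04/21.
The last day of the response period: 2028/04/21 + 7 days = 2028/04/28.
The last day of the consultation period: 2028/04/28 + 30 days = 2028/05/28.
The date on which the replacement obligation becomes due: 2028/05/28 + 30 days = 2028/06/27.

2028/06/27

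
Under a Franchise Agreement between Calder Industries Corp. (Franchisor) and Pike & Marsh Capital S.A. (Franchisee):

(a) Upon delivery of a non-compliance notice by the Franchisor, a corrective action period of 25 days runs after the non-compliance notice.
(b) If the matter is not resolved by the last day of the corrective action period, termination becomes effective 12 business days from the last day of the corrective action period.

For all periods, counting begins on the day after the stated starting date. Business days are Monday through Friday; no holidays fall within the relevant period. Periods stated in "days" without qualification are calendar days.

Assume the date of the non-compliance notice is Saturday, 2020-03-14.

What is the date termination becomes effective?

Adding 25 calendar days to 2020-03-14 gives 2020-04-08, which is the last day of the corrective action period.
From Wednesday, 2020-04-08, 12 business days (Apr 9, Apr 10, Apr 13, Apr 14, …, Apr 22, Apr 23, Apr 24, skipping weekends) brings us to Friday, 2020-04-24, which is the date termination becomes effective.

2020-04-24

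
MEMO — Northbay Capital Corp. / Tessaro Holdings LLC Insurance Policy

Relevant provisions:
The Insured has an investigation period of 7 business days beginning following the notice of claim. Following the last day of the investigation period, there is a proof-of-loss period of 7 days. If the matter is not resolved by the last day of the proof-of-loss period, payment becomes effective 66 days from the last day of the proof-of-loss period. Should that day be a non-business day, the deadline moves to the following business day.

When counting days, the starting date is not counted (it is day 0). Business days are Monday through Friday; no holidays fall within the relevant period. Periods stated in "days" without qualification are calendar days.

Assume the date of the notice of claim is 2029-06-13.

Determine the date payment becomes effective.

The last day of the investigation period: counting 7 business days from Wednesday, 2029-06-13 (Jun 14, Jun 15, Jun 18, Jun 19, Jun 20, Jun 21, Jun 22, skipping weekends) reaches Friday, 2029-06-22.
The last day of the proof-of-loss period: 7 calendar days after 2029-06-22 is 2029-06-29.
The date payment becomes effective: 66 calendar days after 2029-06-29 is 2029-09-03. 2029-09-03 is a Monday, so no roll-forward applies.

2029-09-03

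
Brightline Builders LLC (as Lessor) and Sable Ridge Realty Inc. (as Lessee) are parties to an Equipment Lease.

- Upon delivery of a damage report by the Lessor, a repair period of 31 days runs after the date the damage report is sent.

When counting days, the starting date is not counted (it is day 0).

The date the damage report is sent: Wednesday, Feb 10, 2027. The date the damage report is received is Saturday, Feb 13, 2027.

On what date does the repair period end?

The last day of the repair period: Feb 10, 2027 + 31 days = Mar 13, 2027.

Mar 13, 2027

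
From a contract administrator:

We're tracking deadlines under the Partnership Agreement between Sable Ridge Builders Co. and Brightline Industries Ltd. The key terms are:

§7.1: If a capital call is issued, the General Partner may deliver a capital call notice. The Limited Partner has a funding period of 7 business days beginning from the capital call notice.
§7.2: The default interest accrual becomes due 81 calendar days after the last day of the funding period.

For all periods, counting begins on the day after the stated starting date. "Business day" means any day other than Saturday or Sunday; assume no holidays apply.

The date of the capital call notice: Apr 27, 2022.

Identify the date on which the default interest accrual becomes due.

Jul 26, 2022

The last day of the funding period: 7 business days after Wednesday, Apr 27, 2022, skipping weekends — Apr 28, Apr 29, May 2, May 3, May 4, May 5, May 6 — lands on Friday, May 6, 2022.
Adding 81 calendar days to May 6, 2022 gives Jul 26, 2022, which is the date on which the default interest accrual becomes due.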